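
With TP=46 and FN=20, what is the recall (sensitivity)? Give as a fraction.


Recall = TP / (TP + FN) = 46 / 66 = 23/33.

23/33


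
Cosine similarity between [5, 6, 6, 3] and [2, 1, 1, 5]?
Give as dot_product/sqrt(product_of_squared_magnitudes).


dot = 37. |a|^2 = 106, |b|^2 = 31. cos = 37/sqrt(3286).

37/sqrt(3286)


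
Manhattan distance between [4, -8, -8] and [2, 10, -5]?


d = sum of absolute differences: |4-2|=2 + |-8-10|=18 + |-8--5|=3 = 23.

23


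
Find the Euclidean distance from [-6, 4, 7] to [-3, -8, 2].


d = sqrt(sum of squared differences). (-6--3)^2=9, (4--8)^2=144, (7-2)^2=25. Sum = 178.

sqrt(178)


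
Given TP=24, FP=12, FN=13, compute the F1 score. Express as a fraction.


Precision = 24/36 = 2/3. Recall = 24/37 = 24/37. F1 = 2*P*R/(P+R) = 48/73.

48/73


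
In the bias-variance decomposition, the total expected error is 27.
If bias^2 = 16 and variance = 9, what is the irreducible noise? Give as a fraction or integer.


Total error = bias^2 + variance + irreducible noise. So irreducible noise = 27 - 16 - 9 = 2.

2


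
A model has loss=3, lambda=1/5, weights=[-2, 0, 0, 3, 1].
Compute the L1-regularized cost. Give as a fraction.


L1 norm = sum(|w|) = 6. J = 3 + 1/5 * 6 = 21/5.

21/5


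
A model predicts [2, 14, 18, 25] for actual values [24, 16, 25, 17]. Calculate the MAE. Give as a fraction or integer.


MAE = (1/4) * (|24-2|=22 + |16-14|=2 + |25-18|=7 + |17-25|=8). Sum = 39. MAE = 39/4.

39/4


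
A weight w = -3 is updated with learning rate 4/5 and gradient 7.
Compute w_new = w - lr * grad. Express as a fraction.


w_new = -3 - 4/5 * 7 = -3 - 28/5 = -43/5.

-43/5


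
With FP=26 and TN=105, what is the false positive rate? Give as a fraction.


FPR = FP / (FP + TN) = 26 / 131 = 26/131.

26/131


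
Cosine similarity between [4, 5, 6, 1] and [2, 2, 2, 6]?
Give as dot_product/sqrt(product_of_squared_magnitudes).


dot = 36. |a|^2 = 78, |b|^2 = 48. cos = 36/sqrt(3744).

36/sqrt(3744)


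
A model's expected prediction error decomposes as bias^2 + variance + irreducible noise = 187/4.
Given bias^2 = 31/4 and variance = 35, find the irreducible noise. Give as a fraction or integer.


Total error = bias^2 + variance + irreducible noise. So irreducible noise = 187/4 - 31/4 - 35 = 4.

4


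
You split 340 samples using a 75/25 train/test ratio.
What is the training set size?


Test set = 340 * 25% = 85. Training set = 340 - 85 = 255.

255


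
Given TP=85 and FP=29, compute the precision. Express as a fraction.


Precision = TP / (TP + FP) = 85 / 114 = 85/114.

85/114


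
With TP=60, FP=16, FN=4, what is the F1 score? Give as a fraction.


Precision = 60/76 = 15/19. Recall = 60/64 = 15/16. F1 = 2*P*R/(P+R) = 6/7.

6/7


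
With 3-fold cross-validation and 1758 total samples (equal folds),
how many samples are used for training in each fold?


Each validation fold has 1758/3 = 586 samples. Training set = 1758 - 586 = 1172.

1172


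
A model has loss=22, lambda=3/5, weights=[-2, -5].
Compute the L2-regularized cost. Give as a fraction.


L2 sq norm = sum(w^2) = 29. J = 22 + 3/5 * 29 = 197/5.

197/5


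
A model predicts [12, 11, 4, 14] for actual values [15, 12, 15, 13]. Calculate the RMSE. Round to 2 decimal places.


MSE = 33.0000. RMSE = sqrt(33.0000) = 5.74.

5.74


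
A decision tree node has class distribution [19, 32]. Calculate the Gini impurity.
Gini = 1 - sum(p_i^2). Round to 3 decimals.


Total = 51. Proportions: 19/51, 32/51. sum(p_i^2) = 0.5325. Gini = 1 - 0.5325 = 0.4675, which rounds to 0.468.

0.468


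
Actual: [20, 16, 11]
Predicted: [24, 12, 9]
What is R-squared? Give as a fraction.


Mean(y) = 47/3. SS_res = 36. SS_tot = 122/3. R^2 = 1 - 36/(122/3) = 7/61.

7/61


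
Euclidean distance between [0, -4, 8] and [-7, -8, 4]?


d = sqrt(sum of squared differences). (0--7)^2=49, (-4--8)^2=16, (8-4)^2=16. Sum = 81.

9


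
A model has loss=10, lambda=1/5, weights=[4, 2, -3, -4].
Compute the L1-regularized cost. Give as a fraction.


L1 norm = sum(|w|) = 13. J = 10 + 1/5 * 13 = 63/5.

63/5


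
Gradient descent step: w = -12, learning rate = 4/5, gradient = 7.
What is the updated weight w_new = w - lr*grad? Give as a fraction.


w_new = -12 - 4/5 * 7 = -12 - 28/5 = -88/5.

-88/5


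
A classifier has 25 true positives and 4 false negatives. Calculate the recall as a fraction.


Recall = TP / (TP + FN) = 25 / 29 = 25/29.

25/29


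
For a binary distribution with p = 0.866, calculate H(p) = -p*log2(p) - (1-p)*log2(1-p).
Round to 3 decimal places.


H = -0.866*log2(0.866) - 0.134*log2(0.134) = 0.568.

0.568


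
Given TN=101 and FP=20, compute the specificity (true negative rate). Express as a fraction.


Specificity = TN / (TN + FP) = 101 / 121 = 101/121.

101/121


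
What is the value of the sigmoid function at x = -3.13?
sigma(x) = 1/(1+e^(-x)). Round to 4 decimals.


sigma(-3.13) = 1/(1+e^(3.13)) = 1/(1+22.873980) = 1/23.873980 = 0.0419.

0.0419


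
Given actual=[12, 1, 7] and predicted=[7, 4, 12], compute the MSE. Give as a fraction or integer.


MSE = (1/3) * ((12-7)^2=25 + (1-4)^2=9 + (7-12)^2=25). Sum = 59. MSE = 59/3.

59/3


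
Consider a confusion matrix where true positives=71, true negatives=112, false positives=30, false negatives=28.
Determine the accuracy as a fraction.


Accuracy = (TP + TN) / (TP + TN + FP + FN) = (71 + 112) / 241 = 183/241.

183/241


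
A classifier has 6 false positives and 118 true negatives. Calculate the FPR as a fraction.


FPR = FP / (FP + TN) = 6 / 124 = 3/62.

3/62


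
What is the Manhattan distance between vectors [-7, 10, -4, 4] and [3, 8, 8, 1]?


d = sum of absolute differences: |-7-3|=10 + |10-8|=2 + |-4-8|=12 + |4-1|=3 = 27.

27


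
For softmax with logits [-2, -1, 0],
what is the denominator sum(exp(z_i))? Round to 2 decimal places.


Denom = e^-2=0.1353 + e^-1=0.3679 + e^0=1.0000. Sum = 1.5032, which rounds to 1.50.

1.50


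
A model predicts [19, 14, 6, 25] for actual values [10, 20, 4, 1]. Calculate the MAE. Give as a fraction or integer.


MAE = (1/4) * (|10-19|=9 + |20-14|=6 + |4-6|=2 + |1-25|=24). Sum = 41. MAE = 41/4.

41/4


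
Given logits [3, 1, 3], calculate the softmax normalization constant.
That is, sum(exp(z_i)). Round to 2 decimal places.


Denom = e^3=20.0855 + e^1=2.7183 + e^3=20.0855. Sum = 42.8893, which rounds to 42.89.

42.89


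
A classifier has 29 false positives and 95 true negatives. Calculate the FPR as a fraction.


FPR = FP / (FP + TN) = 29 / 124 = 29/124.

29/124


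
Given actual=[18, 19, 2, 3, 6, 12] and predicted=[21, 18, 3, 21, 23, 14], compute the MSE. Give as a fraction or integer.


MSE = (1/6) * ((18-21)^2=9 + (19-18)^2=1 + (2-3)^2=1 + (3-21)^2=324 + (6-23)^2=289 + (12-14)^2=4). Sum = 628. MSE = 314/3.

314/3


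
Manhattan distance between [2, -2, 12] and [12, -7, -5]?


d = sum of absolute differences: |2-12|=10 + |-2--7|=5 + |12--5|=17 = 32.

32


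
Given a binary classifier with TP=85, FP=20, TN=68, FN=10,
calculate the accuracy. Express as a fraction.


Accuracy = (TP + TN) / (TP + TN + FP + FN) = (85 + 68) / 183 = 51/61.

51/61


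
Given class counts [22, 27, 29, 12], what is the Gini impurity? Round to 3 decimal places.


Total = 90. Proportions: 22/90, 27/90, 29/90, 12/90. sum(p_i^2) = 0.2714. Gini = 1 - 0.2714 = 0.7286, which rounds to 0.729.

0.729


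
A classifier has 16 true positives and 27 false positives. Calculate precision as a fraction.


Precision = TP / (TP + FP) = 16 / 43 = 16/43.

16/43


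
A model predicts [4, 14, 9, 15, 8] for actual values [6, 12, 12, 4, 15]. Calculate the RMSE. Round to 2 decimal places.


MSE = 37.4000. RMSE = sqrt(37.4000) = 6.12.

6.12


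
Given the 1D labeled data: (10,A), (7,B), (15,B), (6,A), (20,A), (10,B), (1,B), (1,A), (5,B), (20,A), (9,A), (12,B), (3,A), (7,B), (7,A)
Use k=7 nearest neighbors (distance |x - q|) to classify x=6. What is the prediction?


Distances: |10-6|=4, |7-6|=1, |15-6|=9, |6-6|=0, |20-6|=14, |10-6|=4, |1-6|=5, |1-6|=5, |5-6|=1, |20-6|=14, |9-6|=3, |12-6|=6, |3-6|=3, |7-6|=1, |7-6|=1. 7 nearest: (6,A), (7,A), (7,B), (5,B), (7,B), (9,A), (3,A). Counts: {'A': 4, 'B': 3}. Majority class: A.

A


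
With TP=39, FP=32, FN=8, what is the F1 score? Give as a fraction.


Precision = 39/71 = 39/71. Recall = 39/47 = 39/47. F1 = 2*P*R/(P+R) = 39/59.

39/59


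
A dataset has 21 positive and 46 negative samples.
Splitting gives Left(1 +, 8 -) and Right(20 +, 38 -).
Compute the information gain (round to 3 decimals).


H(parent) = 0.8971. H(left) = 0.5033, H(right) = 0.9294. Weighted = (9/67)*0.5033 + (58/67)*0.9294 = 0.8722. IG = 0.8971 - 0.8722 = 0.0249, which rounds to 0.025.

0.025


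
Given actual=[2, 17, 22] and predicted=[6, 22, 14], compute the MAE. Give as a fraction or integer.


MAE = (1/3) * (|2-6|=4 + |17-22|=5 + |22-14|=8). Sum = 17. MAE = 17/3.

17/3


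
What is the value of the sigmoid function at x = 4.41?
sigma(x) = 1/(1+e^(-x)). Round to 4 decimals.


sigma(4.41) = 1/(1+e^(-4.41)) = 1/(1+0.012155) = 1/1.012155 = 0.9880.

0.9880


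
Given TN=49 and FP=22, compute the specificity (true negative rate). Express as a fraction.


Specificity = TN / (TN + FP) = 49 / 71 = 49/71.

49/71


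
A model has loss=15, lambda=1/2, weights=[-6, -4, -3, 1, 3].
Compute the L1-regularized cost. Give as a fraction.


L1 norm = sum(|w|) = 17. J = 15 + 1/2 * 17 = 47/2.

47/2


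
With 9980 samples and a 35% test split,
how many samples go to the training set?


Test set = 9980 * 35% = 3493. Training set = 9980 - 3493 = 6487.

6487


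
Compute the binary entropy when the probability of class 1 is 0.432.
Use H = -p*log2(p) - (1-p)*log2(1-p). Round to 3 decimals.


H = -0.432*log2(0.432) - 0.568*log2(0.568) = 0.987.

0.987


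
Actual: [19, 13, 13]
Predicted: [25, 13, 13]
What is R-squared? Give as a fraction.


Mean(y) = 15. SS_res = 36. SS_tot = 24. R^2 = 1 - 36/(24) = -1/2.

-1/2


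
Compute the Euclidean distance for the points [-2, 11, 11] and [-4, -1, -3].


d = sqrt(sum of squared differences). (-2--4)^2=4, (11--1)^2=144, (11--3)^2=196. Sum = 344.

sqrt(344)


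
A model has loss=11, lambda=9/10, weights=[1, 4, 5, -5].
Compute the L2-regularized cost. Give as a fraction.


L2 sq norm = sum(w^2) = 67. J = 11 + 9/10 * 67 = 713/10.

713/10


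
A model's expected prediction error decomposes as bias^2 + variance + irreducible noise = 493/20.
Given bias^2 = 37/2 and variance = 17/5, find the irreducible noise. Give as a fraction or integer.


Total error = bias^2 + variance + irreducible noise. So irreducible noise = 493/20 - 37/2 - 17/5 = 11/4.

11/4


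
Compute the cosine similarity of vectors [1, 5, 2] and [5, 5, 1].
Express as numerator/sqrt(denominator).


dot = 32. |a|^2 = 30, |b|^2 = 51. cos = 32/sqrt(1530).

32/sqrt(1530)


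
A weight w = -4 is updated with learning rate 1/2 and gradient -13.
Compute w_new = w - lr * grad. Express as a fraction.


w_new = -4 - 1/2 * -13 = -4 - -13/2 = 5/2.

5/2


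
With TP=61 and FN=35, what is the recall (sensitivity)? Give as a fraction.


Recall = TP / (TP + FN) = 61 / 96 = 61/96.

61/96


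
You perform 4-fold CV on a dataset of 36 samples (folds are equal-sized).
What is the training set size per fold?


Each validation fold has 36/4 = 9 samples. Training set = 36 - 9 = 27.

27


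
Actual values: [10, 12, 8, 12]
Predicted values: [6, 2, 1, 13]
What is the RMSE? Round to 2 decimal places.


MSE = 41.5000. RMSE = sqrt(41.5000) = 6.44.

6.44


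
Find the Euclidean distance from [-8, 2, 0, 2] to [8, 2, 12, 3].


d = sqrt(sum of squared differences). (-8-8)^2=256, (2-2)^2=0, (0-12)^2=144, (2-3)^2=1. Sum = 401.

sqrt(401)


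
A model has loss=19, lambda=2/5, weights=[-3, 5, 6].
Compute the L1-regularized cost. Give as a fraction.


L1 norm = sum(|w|) = 14. J = 19 + 2/5 * 14 = 123/5.

123/5


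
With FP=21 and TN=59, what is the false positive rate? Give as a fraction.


FPR = FP / (FP + TN) = 21 / 80 = 21/80.

21/80


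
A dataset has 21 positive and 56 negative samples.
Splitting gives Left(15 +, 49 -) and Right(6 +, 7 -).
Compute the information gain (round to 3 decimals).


H(parent) = 0.8454. H(left) = 0.7856, H(right) = 0.9957. Weighted = (64/77)*0.7856 + (13/77)*0.9957 = 0.8211. IG = 0.8454 - 0.8211 = 0.0243, which rounds to 0.024.

0.024


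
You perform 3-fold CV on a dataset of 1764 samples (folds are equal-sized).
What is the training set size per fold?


Each validation fold has 1764/3 = 588 samples. Training set = 1764 - 588 = 1176.

1176


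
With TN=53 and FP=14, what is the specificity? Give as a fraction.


Specificity = TN / (TN + FP) = 53 / 67 = 53/67.

53/67


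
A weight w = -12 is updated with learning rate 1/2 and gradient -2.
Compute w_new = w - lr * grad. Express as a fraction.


w_new = -12 - 1/2 * -2 = -12 - -1 = -11.

-11


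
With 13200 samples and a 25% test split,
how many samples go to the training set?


Test set = 13200 * 25% = 3300. Training set = 13200 - 3300 = 9900.

9900


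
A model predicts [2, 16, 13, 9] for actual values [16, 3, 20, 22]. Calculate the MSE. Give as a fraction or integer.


MSE = (1/4) * ((16-2)^2=196 + (3-16)^2=169 + (20-13)^2=49 + (22-9)^2=169). Sum = 583. MSE = 583/4.

583/4


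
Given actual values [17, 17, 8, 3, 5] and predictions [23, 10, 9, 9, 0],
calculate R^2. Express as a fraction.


Mean(y) = 10. SS_res = 147. SS_tot = 176. R^2 = 1 - 147/(176) = 29/176.

29/176


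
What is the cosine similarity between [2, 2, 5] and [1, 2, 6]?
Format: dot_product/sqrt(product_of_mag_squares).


dot = 36. |a|^2 = 33, |b|^2 = 41. cos = 36/sqrt(1353).

36/sqrt(1353)


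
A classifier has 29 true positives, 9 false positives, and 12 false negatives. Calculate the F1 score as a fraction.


Precision = 29/38 = 29/38. Recall = 29/41 = 29/41. F1 = 2*P*R/(P+R) = 58/79.

58/79


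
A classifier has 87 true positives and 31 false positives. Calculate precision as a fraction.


Precision = TP / (TP + FP) = 87 / 118 = 87/118.

87/118


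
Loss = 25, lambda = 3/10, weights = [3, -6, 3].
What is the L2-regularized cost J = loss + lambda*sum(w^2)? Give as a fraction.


L2 sq norm = sum(w^2) = 54. J = 25 + 3/10 * 54 = 206/5.

206/5


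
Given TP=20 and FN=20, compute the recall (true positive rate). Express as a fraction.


Recall = TP / (TP + FN) = 20 / 40 = 1/2.

1/2


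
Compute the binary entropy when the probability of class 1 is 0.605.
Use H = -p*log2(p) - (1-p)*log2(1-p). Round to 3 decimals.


H = -0.605*log2(0.605) - 0.395*log2(0.395) = 0.968.

0.968


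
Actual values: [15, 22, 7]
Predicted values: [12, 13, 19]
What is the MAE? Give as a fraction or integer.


MAE = (1/3) * (|15-12|=3 + |22-13|=9 + |7-19|=12). Sum = 24. MAE = 8.

8


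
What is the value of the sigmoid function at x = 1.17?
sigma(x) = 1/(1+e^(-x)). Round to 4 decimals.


sigma(1.17) = 1/(1+e^(-1.17)) = 1/(1+0.310367) = 1/1.310367 = 0.7631.

0.7631


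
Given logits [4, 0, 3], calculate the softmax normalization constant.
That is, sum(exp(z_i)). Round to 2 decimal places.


Denom = e^4=54.5982 + e^0=1.0000 + e^3=20.0855. Sum = 75.6837, which rounds to 75.68.

75.68


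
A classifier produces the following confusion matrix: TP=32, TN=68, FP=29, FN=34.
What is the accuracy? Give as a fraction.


Accuracy = (TP + TN) / (TP + TN + FP + FN) = (32 + 68) / 163 = 100/163.

100/163


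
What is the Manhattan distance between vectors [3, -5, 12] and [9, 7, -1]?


d = sum of absolute differences: |3-9|=6 + |-5-7|=12 + |12--1|=13 = 31.

31


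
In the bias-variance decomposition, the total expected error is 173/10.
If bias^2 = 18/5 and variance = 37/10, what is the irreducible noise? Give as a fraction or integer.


Total error = bias^2 + variance + irreducible noise. So irreducible noise = 173/10 - 18/5 - 37/10 = 10.

10


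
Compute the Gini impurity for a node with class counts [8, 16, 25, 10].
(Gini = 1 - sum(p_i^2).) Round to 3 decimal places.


Total = 59. Proportions: 8/59, 16/59, 25/59, 10/59. sum(p_i^2) = 0.3002. Gini = 1 - 0.3002 = 0.6998, which rounds to 0.700.

0.700


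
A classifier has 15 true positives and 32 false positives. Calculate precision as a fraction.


Precision = TP / (TP + FP) = 15 / 47 = 15/47.

15/47


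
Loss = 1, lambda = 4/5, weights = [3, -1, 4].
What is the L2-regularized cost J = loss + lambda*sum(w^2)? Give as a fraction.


L2 sq norm = sum(w^2) = 26. J = 1 + 4/5 * 26 = 109/5.

109/5


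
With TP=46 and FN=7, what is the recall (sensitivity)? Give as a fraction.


Recall = TP / (TP + FN) = 46 / 53 = 46/53.

46/53


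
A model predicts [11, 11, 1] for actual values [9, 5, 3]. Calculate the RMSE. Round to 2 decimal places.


MSE = 14.6667. RMSE = sqrt(14.6667) = 3.83.

3.83


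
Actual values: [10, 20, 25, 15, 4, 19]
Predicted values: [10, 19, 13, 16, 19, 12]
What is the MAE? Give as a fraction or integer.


MAE = (1/6) * (|10-10|=0 + |20-19|=1 + |25-13|=12 + |15-16|=1 + |4-19|=15 + |19-12|=7). Sum = 36. MAE = 6.

6


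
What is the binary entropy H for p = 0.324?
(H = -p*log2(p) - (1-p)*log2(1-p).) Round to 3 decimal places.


H = -0.324*log2(0.324) - 0.676*log2(0.676) = 0.909.

0.909


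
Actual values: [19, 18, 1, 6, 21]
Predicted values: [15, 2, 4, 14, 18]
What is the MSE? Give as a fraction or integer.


MSE = (1/5) * ((19-15)^2=16 + (18-2)^2=256 + (1-4)^2=9 + (6-14)^2=64 + (21-18)^2=9). Sum = 354. MSE = 354/5.

354/5


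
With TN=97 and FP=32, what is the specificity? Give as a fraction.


Specificity = TN / (TN + FP) = 97 / 129 = 97/129.

97/129


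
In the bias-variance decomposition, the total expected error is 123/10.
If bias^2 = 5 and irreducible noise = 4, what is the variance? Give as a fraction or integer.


Total error = bias^2 + variance + irreducible noise. So variance = 123/10 - 5 - 4 = 33/10.

33/10


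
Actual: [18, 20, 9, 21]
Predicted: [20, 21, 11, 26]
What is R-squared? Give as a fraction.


Mean(y) = 17. SS_res = 34. SS_tot = 90. R^2 = 1 - 34/(90) = 28/45.

28/45


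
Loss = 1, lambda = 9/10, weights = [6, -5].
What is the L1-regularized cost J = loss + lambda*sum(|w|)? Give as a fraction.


L1 norm = sum(|w|) = 11. J = 1 + 9/10 * 11 = 109/10.

109/10


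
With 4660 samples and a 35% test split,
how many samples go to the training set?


Test set = 4660 * 35% = 1631. Training set = 4660 - 1631 = 3029.

3029


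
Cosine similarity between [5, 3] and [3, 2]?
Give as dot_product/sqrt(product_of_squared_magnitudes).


dot = 21. |a|^2 = 34, |b|^2 = 13. cos = 21/sqrt(442).

21/sqrt(442)


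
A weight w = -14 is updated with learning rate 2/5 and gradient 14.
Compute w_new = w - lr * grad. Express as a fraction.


w_new = -14 - 2/5 * 14 = -14 - 28/5 = -98/5.

-98/5


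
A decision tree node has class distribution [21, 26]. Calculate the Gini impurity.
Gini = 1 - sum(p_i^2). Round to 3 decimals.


Total = 47. Proportions: 21/47, 26/47. sum(p_i^2) = 0.5057. Gini = 1 - 0.5057 = 0.4943, which rounds to 0.494.

0.494


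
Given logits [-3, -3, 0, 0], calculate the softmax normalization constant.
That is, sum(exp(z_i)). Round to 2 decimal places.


Denom = e^-3=0.0498 + e^-3=0.0498 + e^0=1.0000 + e^0=1.0000. Sum = 2.0996, which rounds to 2.10.

2.10


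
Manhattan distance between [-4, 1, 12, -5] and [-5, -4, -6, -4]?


d = sum of absolute differences: |-4--5|=1 + |1--4|=5 + |12--6|=18 + |-5--4|=1 = 25.

25


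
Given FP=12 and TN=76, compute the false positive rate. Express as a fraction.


FPR = FP / (FP + TN) = 12 / 88 = 3/22.

3/22


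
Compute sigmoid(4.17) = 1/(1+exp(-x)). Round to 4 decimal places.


sigma(4.17) = 1/(1+e^(-4.17)) = 1/(1+0.015452) = 1/1.015452 = 0.9848.

0.9848


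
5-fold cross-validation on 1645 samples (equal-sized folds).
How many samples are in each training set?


Each validation fold has 1645/5 = 329 samples. Training set = 1645 - 329 = 1316.

1316


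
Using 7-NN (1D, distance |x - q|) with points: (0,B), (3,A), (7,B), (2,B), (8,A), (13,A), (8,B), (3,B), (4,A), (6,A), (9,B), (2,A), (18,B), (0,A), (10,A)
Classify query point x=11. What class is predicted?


Distances: |0-11|=11, |3-11|=8, |7-11|=4, |2-11|=9, |8-11|=3, |13-11|=2, |8-11|=3, |3-11|=8, |4-11|=7, |6-11|=5, |9-11|=2, |2-11|=9, |18-11|=7, |0-11|=11, |10-11|=1. 7 nearest: (10,A), (13,A), (9,B), (8,A), (8,B), (7,B), (6,A). Counts: {'A': 4, 'B': 3}. Majority class: A.

A


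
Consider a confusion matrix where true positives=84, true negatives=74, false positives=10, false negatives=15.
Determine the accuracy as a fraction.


Accuracy = (TP + TN) / (TP + TN + FP + FN) = (84 + 74) / 183 = 158/183.

158/183


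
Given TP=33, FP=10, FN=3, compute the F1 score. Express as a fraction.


Precision = 33/43 = 33/43. Recall = 33/36 = 11/12. F1 = 2*P*R/(P+R) = 66/79.

66/79


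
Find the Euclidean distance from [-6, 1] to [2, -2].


d = sqrt(sum of squared differences). (-6-2)^2=64, (1--2)^2=9. Sum = 73.

sqrt(73)


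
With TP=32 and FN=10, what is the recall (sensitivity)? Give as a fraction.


Recall = TP / (TP + FN) = 32 / 42 = 16/21.

16/21


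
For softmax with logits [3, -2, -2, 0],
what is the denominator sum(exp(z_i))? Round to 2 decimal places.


Denom = e^3=20.0855 + e^-2=0.1353 + e^-2=0.1353 + e^0=1.0000. Sum = 21.3561, which rounds to 21.36.

21.36


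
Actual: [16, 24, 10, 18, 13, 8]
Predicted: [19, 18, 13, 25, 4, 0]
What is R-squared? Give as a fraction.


Mean(y) = 89/6. SS_res = 248. SS_tot = 1013/6. R^2 = 1 - 248/(1013/6) = -475/1013.

-475/1013


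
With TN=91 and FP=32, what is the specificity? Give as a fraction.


Specificity = TN / (TN + FP) = 91 / 123 = 91/123.

91/123


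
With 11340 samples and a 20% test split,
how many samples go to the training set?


Test set = 11340 * 20% = 2268. Training set = 11340 - 2268 = 9072.

9072


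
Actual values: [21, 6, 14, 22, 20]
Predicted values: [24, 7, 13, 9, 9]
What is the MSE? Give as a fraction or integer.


MSE = (1/5) * ((21-24)^2=9 + (6-7)^2=1 + (14-13)^2=1 + (22-9)^2=169 + (20-9)^2=121). Sum = 301. MSE = 301/5.

301/5


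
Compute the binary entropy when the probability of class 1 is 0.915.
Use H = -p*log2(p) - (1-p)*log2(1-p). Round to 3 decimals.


H = -0.915*log2(0.915) - 0.085*log2(0.085) = 0.420.

0.420


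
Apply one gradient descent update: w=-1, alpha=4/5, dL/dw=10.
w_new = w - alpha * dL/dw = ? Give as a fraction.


w_new = -1 - 4/5 * 10 = -1 - 8 = -9.

-9


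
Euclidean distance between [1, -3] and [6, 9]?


d = sqrt(sum of squared differences). (1-6)^2=25, (-3-9)^2=144. Sum = 169.

13


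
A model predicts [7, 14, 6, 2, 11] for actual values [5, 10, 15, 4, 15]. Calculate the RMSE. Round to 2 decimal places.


MSE = 24.2000. RMSE = sqrt(24.2000) = 4.92.

4.92


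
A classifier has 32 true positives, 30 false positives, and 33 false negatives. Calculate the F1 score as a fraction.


Precision = 32/62 = 16/31. Recall = 32/65 = 32/65. F1 = 2*P*R/(P+R) = 64/127.

64/127


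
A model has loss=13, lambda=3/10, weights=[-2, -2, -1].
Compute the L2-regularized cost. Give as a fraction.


L2 sq norm = sum(w^2) = 9. J = 13 + 3/10 * 9 = 157/10.

157/10


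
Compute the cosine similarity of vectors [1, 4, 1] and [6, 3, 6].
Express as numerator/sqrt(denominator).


dot = 24. |a|^2 = 18, |b|^2 = 81. cos = 24/sqrt(1458).

24/sqrt(1458)


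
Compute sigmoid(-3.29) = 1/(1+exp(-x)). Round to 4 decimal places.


sigma(-3.29) = 1/(1+e^(3.29)) = 1/(1+26.842864) = 1/27.842864 = 0.0359.

0.0359


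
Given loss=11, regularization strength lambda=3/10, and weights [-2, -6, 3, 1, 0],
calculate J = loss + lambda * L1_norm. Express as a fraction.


L1 norm = sum(|w|) = 12. J = 11 + 3/10 * 12 = 73/5.

73/5


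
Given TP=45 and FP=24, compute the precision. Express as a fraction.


Precision = TP / (TP + FP) = 45 / 69 = 15/23.

15/23


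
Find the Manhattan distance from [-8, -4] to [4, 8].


d = sum of absolute differences: |-8-4|=12 + |-4-8|=12 = 24.

24


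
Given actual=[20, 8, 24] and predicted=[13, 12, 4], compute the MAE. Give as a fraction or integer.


MAE = (1/3) * (|20-13|=7 + |8-12|=4 + |24-4|=20). Sum = 31. MAE = 31/3.

31/3


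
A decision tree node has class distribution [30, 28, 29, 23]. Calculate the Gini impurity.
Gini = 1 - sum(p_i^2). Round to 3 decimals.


Total = 110. Proportions: 30/110, 28/110, 29/110, 23/110. sum(p_i^2) = 0.2524. Gini = 1 - 0.2524 = 0.7476, which rounds to 0.748.

0.748


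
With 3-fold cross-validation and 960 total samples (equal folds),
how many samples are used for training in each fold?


Each validation fold has 960/3 = 320 samples. Training set = 960 - 320 = 640.

640


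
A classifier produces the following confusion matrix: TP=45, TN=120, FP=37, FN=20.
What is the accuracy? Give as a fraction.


Accuracy = (TP + TN) / (TP + TN + FP + FN) = (45 + 120) / 222 = 55/74.

55/74


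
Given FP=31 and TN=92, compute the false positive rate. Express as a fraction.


FPR = FP / (FP + TN) = 31 / 123 = 31/123.

31/123


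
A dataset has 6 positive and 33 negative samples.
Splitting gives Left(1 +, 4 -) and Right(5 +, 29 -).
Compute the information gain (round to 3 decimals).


H(parent) = 0.6194. H(left) = 0.7219, H(right) = 0.6024. Weighted = (5/39)*0.7219 + (34/39)*0.6024 = 0.6177. IG = 0.6194 - 0.6177 = 0.0017, which rounds to 0.002.

0.002


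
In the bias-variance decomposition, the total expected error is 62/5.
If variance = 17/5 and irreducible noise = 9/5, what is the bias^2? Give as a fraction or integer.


Total error = bias^2 + variance + irreducible noise. So bias^2 = 62/5 - 17/5 - 9/5 = 36/5.

36/5


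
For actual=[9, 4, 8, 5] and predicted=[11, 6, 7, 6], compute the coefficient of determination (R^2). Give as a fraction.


Mean(y) = 13/2. SS_res = 10. SS_tot = 17. R^2 = 1 - 10/(17) = 7/17.

7/17


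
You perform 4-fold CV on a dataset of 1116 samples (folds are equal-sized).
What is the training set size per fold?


Each validation fold has 1116/4 = 279 samples. Training set = 1116 - 279 = 837.

837


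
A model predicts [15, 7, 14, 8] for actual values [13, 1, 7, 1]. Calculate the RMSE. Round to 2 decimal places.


MSE = 34.5000. RMSE = sqrt(34.5000) = 5.87.

5.87


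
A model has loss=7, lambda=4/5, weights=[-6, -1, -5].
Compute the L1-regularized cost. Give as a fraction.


L1 norm = sum(|w|) = 12. J = 7 + 4/5 * 12 = 83/5.

83/5


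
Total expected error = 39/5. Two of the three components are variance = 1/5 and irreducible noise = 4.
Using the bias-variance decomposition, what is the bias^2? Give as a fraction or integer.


Total error = bias^2 + variance + irreducible noise. So bias^2 = 39/5 - 1/5 - 4 = 18/5.

18/5


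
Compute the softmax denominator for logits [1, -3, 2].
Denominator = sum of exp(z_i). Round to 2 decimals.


Denom = e^1=2.7183 + e^-3=0.0498 + e^2=7.3891. Sum = 10.1572, which rounds to 10.16.

10.16


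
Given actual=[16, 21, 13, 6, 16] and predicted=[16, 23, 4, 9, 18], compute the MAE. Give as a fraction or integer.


MAE = (1/5) * (|16-16|=0 + |21-23|=2 + |13-4|=9 + |6-9|=3 + |16-18|=2). Sum = 16. MAE = 16/5.

16/5


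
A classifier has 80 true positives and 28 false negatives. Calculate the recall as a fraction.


Recall = TP / (TP + FN) = 80 / 108 = 20/27.

20/27


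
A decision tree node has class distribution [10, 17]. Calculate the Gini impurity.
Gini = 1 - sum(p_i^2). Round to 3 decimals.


Total = 27. Proportions: 10/27, 17/27. sum(p_i^2) = 0.5336. Gini = 1 - 0.5336 = 0.4664, which rounds to 0.466.

0.466


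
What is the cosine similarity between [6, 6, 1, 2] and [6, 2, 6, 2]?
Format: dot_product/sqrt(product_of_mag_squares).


dot = 58. |a|^2 = 77, |b|^2 = 80. cos = 58/sqrt(6160).

58/sqrt(6160)


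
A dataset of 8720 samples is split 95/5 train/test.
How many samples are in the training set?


Test set = 8720 * 5% = 436. Training set = 8720 - 436 = 8284.

8284


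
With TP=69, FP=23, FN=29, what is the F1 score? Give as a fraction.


Precision = 69/92 = 3/4. Recall = 69/98 = 69/98. F1 = 2*P*R/(P+R) = 69/95.

69/95


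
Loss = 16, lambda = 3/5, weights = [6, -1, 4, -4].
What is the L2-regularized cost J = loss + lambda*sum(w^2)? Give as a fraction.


L2 sq norm = sum(w^2) = 69. J = 16 + 3/5 * 69 = 287/5.

287/5


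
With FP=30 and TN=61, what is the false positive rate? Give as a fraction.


FPR = FP / (FP + TN) = 30 / 91 = 30/91.

30/91


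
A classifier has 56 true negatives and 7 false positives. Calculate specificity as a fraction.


Specificity = TN / (TN + FP) = 56 / 63 = 8/9.

8/9


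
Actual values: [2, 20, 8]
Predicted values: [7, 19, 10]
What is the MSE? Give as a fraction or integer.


MSE = (1/3) * ((2-7)^2=25 + (20-19)^2=1 + (8-10)^2=4). Sum = 30. MSE = 10.

10


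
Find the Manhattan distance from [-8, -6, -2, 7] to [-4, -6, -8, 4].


d = sum of absolute differences: |-8--4|=4 + |-6--6|=0 + |-2--8|=6 + |7-4|=3 = 13.

13


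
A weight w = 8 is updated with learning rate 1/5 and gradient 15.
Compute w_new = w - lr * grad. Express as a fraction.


w_new = 8 - 1/5 * 15 = 8 - 3 = 5.

5


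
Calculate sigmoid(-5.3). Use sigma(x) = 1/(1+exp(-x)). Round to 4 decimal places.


sigma(-5.3) = 1/(1+e^(5.3)) = 1/(1+200.336810) = 1/201.336810 = 0.0050.

0.0050


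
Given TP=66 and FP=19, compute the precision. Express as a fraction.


Precision = TP / (TP + FP) = 66 / 85 = 66/85.

66/85


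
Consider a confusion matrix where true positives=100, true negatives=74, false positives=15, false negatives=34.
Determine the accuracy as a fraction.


Accuracy = (TP + TN) / (TP + TN + FP + FN) = (100 + 74) / 223 = 174/223.

174/223


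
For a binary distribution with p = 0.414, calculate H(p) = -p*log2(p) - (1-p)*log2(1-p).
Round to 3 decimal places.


H = -0.414*log2(0.414) - 0.586*log2(0.586) = 0.979.

0.979


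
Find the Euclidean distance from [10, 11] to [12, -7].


d = sqrt(sum of squared differences). (10-12)^2=4, (11--7)^2=324. Sum = 328.

sqrt(328)


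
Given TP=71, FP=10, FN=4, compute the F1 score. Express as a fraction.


Precision = 71/81 = 71/81. Recall = 71/75 = 71/75. F1 = 2*P*R/(P+R) = 71/78.

71/78


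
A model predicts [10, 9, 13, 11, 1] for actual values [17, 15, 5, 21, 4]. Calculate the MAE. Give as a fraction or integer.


MAE = (1/5) * (|17-10|=7 + |15-9|=6 + |5-13|=8 + |21-11|=10 + |4-1|=3). Sum = 34. MAE = 34/5.

34/5


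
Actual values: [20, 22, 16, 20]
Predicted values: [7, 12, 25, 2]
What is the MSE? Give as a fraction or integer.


MSE = (1/4) * ((20-7)^2=169 + (22-12)^2=100 + (16-25)^2=81 + (20-2)^2=324). Sum = 674. MSE = 337/2.

337/2


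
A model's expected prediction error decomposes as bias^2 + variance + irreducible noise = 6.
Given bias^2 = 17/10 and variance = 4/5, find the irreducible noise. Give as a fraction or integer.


Total error = bias^2 + variance + irreducible noise. So irreducible noise = 6 - 17/10 - 4/5 = 7/2.

7/2


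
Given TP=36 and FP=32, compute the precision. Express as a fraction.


Precision = TP / (TP + FP) = 36 / 68 = 9/17.

9/17


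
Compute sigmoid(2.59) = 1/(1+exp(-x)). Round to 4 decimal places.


sigma(2.59) = 1/(1+e^(-2.59)) = 1/(1+0.075020) = 1/1.075020 = 0.9302.

0.9302


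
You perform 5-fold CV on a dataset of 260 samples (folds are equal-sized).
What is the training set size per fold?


Each validation fold has 260/5 = 52 samples. Training set = 260 - 52 = 208.

208


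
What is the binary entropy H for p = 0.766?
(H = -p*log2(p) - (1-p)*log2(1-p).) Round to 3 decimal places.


H = -0.766*log2(0.766) - 0.234*log2(0.234) = 0.785.

0.785


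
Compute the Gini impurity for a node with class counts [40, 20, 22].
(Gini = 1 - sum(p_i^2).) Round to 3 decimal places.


Total = 82. Proportions: 40/82, 20/82, 22/82. sum(p_i^2) = 0.3694. Gini = 1 - 0.3694 = 0.6306, which rounds to 0.631.

0.631


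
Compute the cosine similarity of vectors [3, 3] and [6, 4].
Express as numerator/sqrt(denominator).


dot = 30. |a|^2 = 18, |b|^2 = 52. cos = 30/sqrt(936).

30/sqrt(936)


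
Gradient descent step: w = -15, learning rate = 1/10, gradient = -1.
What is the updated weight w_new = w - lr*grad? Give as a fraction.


w_new = -15 - 1/10 * -1 = -15 - -1/10 = -149/10.

-149/10


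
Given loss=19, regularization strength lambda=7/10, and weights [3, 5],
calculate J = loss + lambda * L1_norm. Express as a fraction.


L1 norm = sum(|w|) = 8. J = 19 + 7/10 * 8 = 123/5.

123/5


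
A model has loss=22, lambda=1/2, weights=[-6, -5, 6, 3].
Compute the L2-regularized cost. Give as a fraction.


L2 sq norm = sum(w^2) = 106. J = 22 + 1/2 * 106 = 75.

75


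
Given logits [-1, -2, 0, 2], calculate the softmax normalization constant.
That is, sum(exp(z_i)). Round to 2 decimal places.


Denom = e^-1=0.3679 + e^-2=0.1353 + e^0=1.0000 + e^2=7.3891. Sum = 8.8923, which rounds to 8.89.

8.89


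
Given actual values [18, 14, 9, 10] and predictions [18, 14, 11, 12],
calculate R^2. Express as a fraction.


Mean(y) = 51/4. SS_res = 8. SS_tot = 203/4. R^2 = 1 - 8/(203/4) = 171/203.

171/203


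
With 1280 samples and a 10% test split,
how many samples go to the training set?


Test set = 1280 * 10% = 128. Training set = 1280 - 128 = 1152.

1152


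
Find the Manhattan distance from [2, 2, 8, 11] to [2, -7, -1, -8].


d = sum of absolute differences: |2-2|=0 + |2--7|=9 + |8--1|=9 + |11--8|=19 = 37.

37


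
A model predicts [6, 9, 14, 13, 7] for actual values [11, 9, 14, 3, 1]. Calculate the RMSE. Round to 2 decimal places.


MSE = 32.2000. RMSE = sqrt(32.2000) = 5.67.

5.67


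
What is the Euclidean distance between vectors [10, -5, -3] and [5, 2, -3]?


d = sqrt(sum of squared differences). (10-5)^2=25, (-5-2)^2=49, (-3--3)^2=0. Sum = 74.

sqrt(74)


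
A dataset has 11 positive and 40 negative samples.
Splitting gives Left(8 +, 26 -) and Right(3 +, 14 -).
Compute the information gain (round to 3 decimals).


H(parent) = 0.7522. H(left) = 0.7871, H(right) = 0.6723. Weighted = (34/51)*0.7871 + (17/51)*0.6723 = 0.7488. IG = 0.7522 - 0.7488 = 0.0034, which rounds to 0.003.

0.003


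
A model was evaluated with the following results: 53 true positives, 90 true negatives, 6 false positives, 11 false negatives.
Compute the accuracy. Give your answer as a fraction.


Accuracy = (TP + TN) / (TP + TN + FP + FN) = (53 + 90) / 160 = 143/160.

143/160


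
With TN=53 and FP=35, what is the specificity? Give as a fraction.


Specificity = TN / (TN + FP) = 53 / 88 = 53/88.

53/88


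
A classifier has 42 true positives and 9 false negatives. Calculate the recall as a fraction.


Recall = TP / (TP + FN) = 42 / 51 = 14/17.

14/17


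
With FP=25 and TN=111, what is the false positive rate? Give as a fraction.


FPR = FP / (FP + TN) = 25 / 136 = 25/136.

25/136


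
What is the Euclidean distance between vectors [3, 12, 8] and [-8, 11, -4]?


d = sqrt(sum of squared differences). (3--8)^2=121, (12-11)^2=1, (8--4)^2=144. Sum = 266.

sqrt(266)


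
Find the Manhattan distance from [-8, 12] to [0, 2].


d = sum of absolute differences: |-8-0|=8 + |12-2|=10 = 18.

18


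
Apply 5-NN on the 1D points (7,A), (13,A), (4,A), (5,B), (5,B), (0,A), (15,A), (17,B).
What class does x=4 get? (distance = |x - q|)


Distances: |7-4|=3, |13-4|=9, |4-4|=0, |5-4|=1, |5-4|=1, |0-4|=4, |15-4|=11, |17-4|=13. 5 nearest: (4,A), (5,B), (5,B), (7,A), (0,A). Counts: {'A': 3, 'B': 2}. Majority class: A.

A


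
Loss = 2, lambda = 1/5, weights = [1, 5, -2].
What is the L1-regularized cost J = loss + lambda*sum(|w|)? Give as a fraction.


L1 norm = sum(|w|) = 8. J = 2 + 1/5 * 8 = 18/5.

18/5


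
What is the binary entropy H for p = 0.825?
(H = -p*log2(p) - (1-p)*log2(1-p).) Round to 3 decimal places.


H = -0.825*log2(0.825) - 0.175*log2(0.175) = 0.669.

0.669


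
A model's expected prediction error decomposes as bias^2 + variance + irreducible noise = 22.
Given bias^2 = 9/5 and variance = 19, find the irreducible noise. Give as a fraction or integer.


Total error = bias^2 + variance + irreducible noise. So irreducible noise = 22 - 9/5 - 19 = 6/5.

6/5


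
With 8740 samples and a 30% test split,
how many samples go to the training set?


Test set = 8740 * 30% = 2622. Training set = 8740 - 2622 = 6118.

6118


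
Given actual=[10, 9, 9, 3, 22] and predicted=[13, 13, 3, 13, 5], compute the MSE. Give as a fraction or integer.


MSE = (1/5) * ((10-13)^2=9 + (9-13)^2=16 + (9-3)^2=36 + (3-13)^2=100 + (22-5)^2=289). Sum = 450. MSE = 90.

90


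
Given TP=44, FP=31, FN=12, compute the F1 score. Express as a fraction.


Precision = 44/75 = 44/75. Recall = 44/56 = 11/14. F1 = 2*P*R/(P+R) = 88/131.

88/131


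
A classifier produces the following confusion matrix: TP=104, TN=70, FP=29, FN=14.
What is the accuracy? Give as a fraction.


Accuracy = (TP + TN) / (TP + TN + FP + FN) = (104 + 70) / 217 = 174/217.

174/217


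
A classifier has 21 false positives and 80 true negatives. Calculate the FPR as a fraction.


FPR = FP / (FP + TN) = 21 / 101 = 21/101.

21/101


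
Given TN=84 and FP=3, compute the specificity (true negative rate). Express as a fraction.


Specificity = TN / (TN + FP) = 84 / 87 = 28/29.

28/29


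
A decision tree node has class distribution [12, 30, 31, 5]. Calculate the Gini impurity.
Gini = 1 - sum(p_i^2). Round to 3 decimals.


Total = 78. Proportions: 12/78, 30/78, 31/78, 5/78. sum(p_i^2) = 0.3337. Gini = 1 - 0.3337 = 0.6663, which rounds to 0.666.

0.666


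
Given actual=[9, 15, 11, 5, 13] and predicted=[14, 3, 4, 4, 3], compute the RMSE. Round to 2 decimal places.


MSE = 63.8000. RMSE = sqrt(63.8000) = 7.99.

7.99


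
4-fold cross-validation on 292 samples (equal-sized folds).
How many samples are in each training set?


Each validation fold has 292/4 = 73 samples. Training set = 292 - 73 = 219.

219


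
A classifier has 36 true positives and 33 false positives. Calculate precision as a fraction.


Precision = TP / (TP + FP) = 36 / 69 = 12/23.

12/23


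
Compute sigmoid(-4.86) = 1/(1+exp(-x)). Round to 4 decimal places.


sigma(-4.86) = 1/(1+e^(4.86)) = 1/(1+129.024202) = 1/130.024202 = 0.0077.

0.0077


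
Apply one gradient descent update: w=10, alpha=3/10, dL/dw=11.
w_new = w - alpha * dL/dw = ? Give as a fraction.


w_new = 10 - 3/10 * 11 = 10 - 33/10 = 67/10.

67/10


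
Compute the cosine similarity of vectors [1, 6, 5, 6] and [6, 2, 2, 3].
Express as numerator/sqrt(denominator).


dot = 46. |a|^2 = 98, |b|^2 = 53. cos = 46/sqrt(5194).

46/sqrt(5194)


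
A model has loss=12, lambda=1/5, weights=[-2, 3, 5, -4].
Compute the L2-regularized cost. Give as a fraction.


L2 sq norm = sum(w^2) = 54. J = 12 + 1/5 * 54 = 114/5.

114/5


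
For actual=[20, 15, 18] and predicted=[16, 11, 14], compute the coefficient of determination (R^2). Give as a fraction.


Mean(y) = 53/3. SS_res = 48. SS_tot = 38/3. R^2 = 1 - 48/(38/3) = -53/19.

-53/19


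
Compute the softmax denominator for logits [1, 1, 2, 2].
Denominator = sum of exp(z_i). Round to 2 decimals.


Denom = e^1=2.7183 + e^1=2.7183 + e^2=7.3891 + e^2=7.3891. Sum = 20.2148, which rounds to 20.21.

20.21
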